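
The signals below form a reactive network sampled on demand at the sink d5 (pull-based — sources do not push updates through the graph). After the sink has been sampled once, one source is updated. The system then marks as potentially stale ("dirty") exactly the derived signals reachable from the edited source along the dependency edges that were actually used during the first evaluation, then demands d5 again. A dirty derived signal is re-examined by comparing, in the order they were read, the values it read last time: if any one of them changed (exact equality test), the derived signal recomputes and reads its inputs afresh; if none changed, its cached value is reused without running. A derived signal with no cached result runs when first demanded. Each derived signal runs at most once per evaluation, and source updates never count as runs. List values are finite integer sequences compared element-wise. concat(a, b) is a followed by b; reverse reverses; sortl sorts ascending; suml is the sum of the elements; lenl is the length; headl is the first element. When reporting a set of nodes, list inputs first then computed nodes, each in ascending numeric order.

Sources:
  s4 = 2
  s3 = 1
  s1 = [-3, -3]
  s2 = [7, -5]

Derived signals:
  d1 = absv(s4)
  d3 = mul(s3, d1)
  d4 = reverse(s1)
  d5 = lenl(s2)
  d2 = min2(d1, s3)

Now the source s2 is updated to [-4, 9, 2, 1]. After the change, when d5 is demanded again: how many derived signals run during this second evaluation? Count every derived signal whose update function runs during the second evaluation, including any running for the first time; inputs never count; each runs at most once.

Run set: d5 (1 run).

Initial pass — values computed on the first demand:
  d5 = lenl([7, -5]) = 2

Second demand — change propagation:
  d5: re-runs because s2 [7, -5]->[-4, 9, 2, 1]; new result 4.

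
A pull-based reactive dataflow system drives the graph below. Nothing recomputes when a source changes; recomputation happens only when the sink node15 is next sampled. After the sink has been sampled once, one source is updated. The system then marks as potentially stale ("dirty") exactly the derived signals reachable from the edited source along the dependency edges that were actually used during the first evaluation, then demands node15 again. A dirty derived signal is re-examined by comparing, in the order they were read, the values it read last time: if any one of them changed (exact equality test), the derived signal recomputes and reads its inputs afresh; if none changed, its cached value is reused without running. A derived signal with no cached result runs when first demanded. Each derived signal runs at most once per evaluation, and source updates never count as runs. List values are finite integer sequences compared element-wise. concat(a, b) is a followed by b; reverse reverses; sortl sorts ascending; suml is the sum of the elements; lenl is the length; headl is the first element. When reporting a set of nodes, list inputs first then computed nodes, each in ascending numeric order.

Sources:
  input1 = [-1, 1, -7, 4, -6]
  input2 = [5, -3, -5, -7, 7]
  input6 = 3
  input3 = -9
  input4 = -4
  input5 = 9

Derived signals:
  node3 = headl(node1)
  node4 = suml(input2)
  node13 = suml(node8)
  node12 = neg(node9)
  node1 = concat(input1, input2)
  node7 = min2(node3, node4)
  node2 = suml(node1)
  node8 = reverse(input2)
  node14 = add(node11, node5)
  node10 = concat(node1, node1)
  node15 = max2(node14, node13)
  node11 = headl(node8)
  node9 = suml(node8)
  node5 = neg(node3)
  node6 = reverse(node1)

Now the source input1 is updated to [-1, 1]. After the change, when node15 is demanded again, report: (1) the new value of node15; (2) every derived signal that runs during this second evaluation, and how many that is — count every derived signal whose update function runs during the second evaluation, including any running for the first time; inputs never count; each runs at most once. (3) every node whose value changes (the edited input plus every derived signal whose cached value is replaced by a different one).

First evaluation (everything demanded from the output):
  node1 = concat([-1, 1, -7, 4, -6], [5, -3, -5, -7, 7]) = [-1, 1, -7, 4, -6, 5, -3, -5, -7, 7]
  node3 = headl([-1, 1, -7, 4, -6, 5, -3, -5, -7, 7]) = -1
  node5 = neg(-1) = 1
  node8 = reverse([5, -3, -5, -7, 7]) = [7, -7, -5, -3, 5]
  node11 = headl([7, -7, -5, -3, 5]) = 7
  node13 = suml([7, -7, -5, -3, 5]) = -3
  node14 = add(7, 1) = 8
  node15 = max2(8, -3) = 8

Propagation after the edit:
  node1: runs — input1 [-1, 1, -7, 4, -6]->[-1, 1]; result [-1, 1, 5, -3, -5, -7, 7].
  node3: runs — node1 [-1, 1, -7, 4, -6, 5, -3, -5, -7, 7]->[-1, 1, 5, -3, -5, -7, 7]; result -1 (same value as before).
  node5: checked — values it read are unchanged (node3 unchanged); reused cached 1 without running.
  node14: checked — values it read are unchanged (node11 unchanged, node5 unchanged); reused cached 8 without running.
  node15: checked — values it read are unchanged (node14 unchanged, node13 unchanged); reused cached 8 without running.

Key observation: the change is absorbed at node3 — it re-runs but produces the same value, and the output's value is unchanged.

New value of node15: 8.
Derived signals that run: node1, node3 — 2 in total.
Values that change: input1, node1.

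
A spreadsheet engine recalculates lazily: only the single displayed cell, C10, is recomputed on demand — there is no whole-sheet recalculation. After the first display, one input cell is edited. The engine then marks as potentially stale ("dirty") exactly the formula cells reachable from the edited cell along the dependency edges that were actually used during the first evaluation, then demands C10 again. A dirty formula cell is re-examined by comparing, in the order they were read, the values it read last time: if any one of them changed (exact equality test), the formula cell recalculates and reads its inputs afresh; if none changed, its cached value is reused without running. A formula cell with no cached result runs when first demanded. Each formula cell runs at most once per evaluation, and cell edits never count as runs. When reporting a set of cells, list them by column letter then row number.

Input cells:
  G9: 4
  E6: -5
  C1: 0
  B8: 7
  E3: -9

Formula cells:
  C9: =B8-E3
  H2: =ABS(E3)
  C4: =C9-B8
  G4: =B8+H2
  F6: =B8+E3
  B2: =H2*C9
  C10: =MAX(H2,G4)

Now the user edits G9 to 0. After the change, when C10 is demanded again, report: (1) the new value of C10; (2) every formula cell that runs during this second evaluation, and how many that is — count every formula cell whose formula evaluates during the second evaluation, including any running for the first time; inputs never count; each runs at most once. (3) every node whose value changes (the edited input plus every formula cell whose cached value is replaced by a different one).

First evaluation (everything demanded from the output):
  H2 = ABS(-9) = 9
  G4 = 7 + 9 = 16
  C10 = MAX(9, 16) = 16

Propagation after the edit:
  G9 feeds no computation that the output demands — nothing is marked dirty and nothing runs.

Key observation: G9 is never demanded by the output, so the edit triggers no recomputation at all.

New value of C10: 16.
Formula cells that run: none — 0 in total.
Values that change: G9.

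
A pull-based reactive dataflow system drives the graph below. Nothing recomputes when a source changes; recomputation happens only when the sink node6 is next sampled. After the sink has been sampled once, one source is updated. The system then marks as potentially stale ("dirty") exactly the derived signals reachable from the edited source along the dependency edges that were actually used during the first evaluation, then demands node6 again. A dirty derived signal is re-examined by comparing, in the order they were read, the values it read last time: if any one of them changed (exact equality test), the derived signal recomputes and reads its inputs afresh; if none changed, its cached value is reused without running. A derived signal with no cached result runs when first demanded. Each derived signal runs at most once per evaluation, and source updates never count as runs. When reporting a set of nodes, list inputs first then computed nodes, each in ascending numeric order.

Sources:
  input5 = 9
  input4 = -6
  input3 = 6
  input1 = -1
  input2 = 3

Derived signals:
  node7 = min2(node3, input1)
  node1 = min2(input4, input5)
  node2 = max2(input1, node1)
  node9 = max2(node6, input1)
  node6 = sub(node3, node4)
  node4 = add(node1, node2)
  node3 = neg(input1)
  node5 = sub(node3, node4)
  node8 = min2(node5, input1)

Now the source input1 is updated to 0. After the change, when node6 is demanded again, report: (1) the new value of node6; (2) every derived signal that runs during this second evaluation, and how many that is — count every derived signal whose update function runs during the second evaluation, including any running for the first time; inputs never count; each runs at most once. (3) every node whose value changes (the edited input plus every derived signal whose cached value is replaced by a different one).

New value of node6: 6.
Derived signals that run: node2, node3, node4, node6 — 4 in total.
Values that change: input1, node2, node3, node4, node6.

First evaluation (everything demanded from the output):
  node1 = min2(-6, 9) = -6
  node2 = max2(-1, -6) = -1
  node3 = neg(-1) = 1
  node4 = add(-6, -1) = -7
  node6 = sub(1, -7) = 8

Propagation after the edit:
  node2: runs — input1 -1->0; result 0.
  node3: runs — input1 -1->0; result 0.
  node4: runs — node2 -1->0; result -6.
  node6: runs — node3 1->0; node4 -7->-6; result 6.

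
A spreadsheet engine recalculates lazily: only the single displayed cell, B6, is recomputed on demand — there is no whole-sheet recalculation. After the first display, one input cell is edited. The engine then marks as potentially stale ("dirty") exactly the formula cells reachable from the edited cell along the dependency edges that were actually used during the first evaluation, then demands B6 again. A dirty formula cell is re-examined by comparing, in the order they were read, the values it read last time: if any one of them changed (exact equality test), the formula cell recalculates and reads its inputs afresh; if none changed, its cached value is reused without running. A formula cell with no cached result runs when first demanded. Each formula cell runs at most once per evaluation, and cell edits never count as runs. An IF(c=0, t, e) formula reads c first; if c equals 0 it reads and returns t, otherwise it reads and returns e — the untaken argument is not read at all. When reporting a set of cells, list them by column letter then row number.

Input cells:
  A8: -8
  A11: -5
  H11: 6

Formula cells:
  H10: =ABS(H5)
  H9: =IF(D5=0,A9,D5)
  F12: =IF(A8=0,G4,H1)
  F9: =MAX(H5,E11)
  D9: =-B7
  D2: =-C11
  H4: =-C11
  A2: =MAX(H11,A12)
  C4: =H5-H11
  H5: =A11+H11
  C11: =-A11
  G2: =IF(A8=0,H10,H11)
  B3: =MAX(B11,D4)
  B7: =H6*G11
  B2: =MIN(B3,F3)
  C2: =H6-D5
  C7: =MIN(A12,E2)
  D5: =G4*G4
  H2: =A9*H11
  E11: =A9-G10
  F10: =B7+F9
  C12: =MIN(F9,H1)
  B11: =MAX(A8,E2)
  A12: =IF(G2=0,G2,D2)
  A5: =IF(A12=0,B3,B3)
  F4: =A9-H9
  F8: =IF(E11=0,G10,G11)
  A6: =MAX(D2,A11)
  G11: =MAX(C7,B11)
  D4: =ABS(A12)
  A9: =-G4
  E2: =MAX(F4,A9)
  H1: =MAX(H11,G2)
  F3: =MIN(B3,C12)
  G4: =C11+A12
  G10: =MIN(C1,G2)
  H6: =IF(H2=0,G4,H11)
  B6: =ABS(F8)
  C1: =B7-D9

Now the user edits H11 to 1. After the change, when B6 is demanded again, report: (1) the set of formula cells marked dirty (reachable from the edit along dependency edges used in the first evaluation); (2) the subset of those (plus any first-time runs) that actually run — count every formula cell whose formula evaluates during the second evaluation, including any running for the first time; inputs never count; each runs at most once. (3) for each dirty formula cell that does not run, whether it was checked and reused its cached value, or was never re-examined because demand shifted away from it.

Marked dirty: A9, A12, B6, B7, B11, C1, C7, D5, D9, E2, E11, F4, F8, G2, G4, G10, G11, H2, H6, H9.
Formula cells that run: A12, G2, G10, H2 — 4 in total.
Checked but reused from cache: A9, B6, B7, B11, C1, C7, D5, D9, E2, E11, F4, F8, G4, G11, H6, H9.
Key observation: the cutoff stops propagation at G4 — its inputs' values are unchanged, so it reuses its cache.

First evaluation (everything demanded from the output):
  C11 = -(-5) = 5
  D2 = -(5) = -5
  G2 = IF(A8=0: A8=-8 -> else branch H11) = 6
  A12 = IF(G2=0: G2=6 -> else branch D2) = -5
  G4 = 5 + -5 = 0
  A9 = -(0) = 0
  D5 = 0 * 0 = 0
  H2 = 0 * 6 = 0
  H6 = IF(H2=0: H2=0 -> then branch G4) = 0
  H9 = IF(D5=0: D5=0 -> then branch A9) = 0
  F4 = 0 - 0 = 0
  E2 = MAX(0, 0) = 0
  B11 = MAX(-8, 0) = 0
  C7 = MIN(-5, 0) = -5
  G11 = MAX(-5, 0) = 0
  B7 = 0 * 0 = 0
  D9 = -(0) = 0
  C1 = 0 - 0 = 0
  G10 = MIN(0, 6) = 0
  E11 = 0 - 0 = 0
  F8 = IF(E11=0: E11=0 -> then branch G10) = 0
  B6 = ABS(0) = 0

Propagation after the edit:
  G2: runs — H11 6->1; result 1.
  A12: runs — G2 6->1; result -5 (same value as before).
  G4: checked — values it read are unchanged (C11 unchanged, A12 unchanged); reused cached 0 without running.
  A9: checked — values it read are unchanged (G4 unchanged); reused cached 0 without running.
  D5: checked — values it read are unchanged (G4 unchanged, G4 unchanged); reused cached 0 without running.
  H2: runs — H11 6->1; result 0 (same value as before).
  H6: checked — values it read are unchanged (H2 unchanged, G4 unchanged); reused cached 0 without running.
  H9: checked — values it read are unchanged (D5 unchanged, A9 unchanged); reused cached 0 without running.
  F4: checked — values it read are unchanged (A9 unchanged, H9 unchanged); reused cached 0 without running.
  E2: checked — values it read are unchanged (F4 unchanged, A9 unchanged); reused cached 0 without running.
  B11: checked — values it read are unchanged (A8 unchanged, E2 unchanged); reused cached 0 without running.
  C7: checked — values it read are unchanged (A12 unchanged, E2 unchanged); reused cached -5 without running.
  G11: checked — values it read are unchanged (C7 unchanged, B11 unchanged); reused cached 0 without running.
  B7: checked — values it read are unchanged (H6 unchanged, G11 unchanged); reused cached 0 without running.
  D9: checked — values it read are unchanged (B7 unchanged); reused cached 0 without running.
  C1: checked — values it read are unchanged (B7 unchanged, D9 unchanged); reused cached 0 without running.
  G10: runs — G2 6->1; result 0 (same value as before).
  E11: checked — values it read are unchanged (A9 unchanged, G10 unchanged); reused cached 0 without running.
  F8: checked — values it read are unchanged (E11 unchanged, G10 unchanged); reused cached 0 without running.
  B6: checked — values it read are unchanged (F8 unchanged); reused cached 0 without running.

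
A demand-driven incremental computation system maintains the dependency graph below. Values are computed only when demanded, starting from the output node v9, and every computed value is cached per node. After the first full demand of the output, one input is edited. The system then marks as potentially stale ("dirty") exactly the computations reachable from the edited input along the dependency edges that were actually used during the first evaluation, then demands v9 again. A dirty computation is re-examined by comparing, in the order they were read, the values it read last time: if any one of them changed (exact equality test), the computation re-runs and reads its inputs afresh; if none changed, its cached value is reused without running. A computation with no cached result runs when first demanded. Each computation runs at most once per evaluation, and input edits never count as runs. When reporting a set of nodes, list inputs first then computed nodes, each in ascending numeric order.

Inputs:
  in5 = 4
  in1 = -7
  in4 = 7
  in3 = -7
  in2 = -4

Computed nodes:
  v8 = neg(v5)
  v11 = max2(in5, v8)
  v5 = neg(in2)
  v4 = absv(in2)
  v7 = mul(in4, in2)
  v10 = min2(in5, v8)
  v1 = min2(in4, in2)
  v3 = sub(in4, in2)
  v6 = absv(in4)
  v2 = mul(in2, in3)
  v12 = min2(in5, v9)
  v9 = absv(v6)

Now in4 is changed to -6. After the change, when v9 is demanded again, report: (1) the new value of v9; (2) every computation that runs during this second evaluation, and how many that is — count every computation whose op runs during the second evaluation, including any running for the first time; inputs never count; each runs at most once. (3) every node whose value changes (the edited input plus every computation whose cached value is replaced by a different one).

First evaluation (everything demanded from the output):
  v6 = absv(7) = 7
  v9 = absv(7) = 7

Propagation after the edit:
  v6: runs — in4 7->-6; result 6.
  v9: runs — v6 7->6; result 6.

New value of v9: 6.
Computations that run: v6, v9 — 2 in total.
Values that change: in4, v6, v9.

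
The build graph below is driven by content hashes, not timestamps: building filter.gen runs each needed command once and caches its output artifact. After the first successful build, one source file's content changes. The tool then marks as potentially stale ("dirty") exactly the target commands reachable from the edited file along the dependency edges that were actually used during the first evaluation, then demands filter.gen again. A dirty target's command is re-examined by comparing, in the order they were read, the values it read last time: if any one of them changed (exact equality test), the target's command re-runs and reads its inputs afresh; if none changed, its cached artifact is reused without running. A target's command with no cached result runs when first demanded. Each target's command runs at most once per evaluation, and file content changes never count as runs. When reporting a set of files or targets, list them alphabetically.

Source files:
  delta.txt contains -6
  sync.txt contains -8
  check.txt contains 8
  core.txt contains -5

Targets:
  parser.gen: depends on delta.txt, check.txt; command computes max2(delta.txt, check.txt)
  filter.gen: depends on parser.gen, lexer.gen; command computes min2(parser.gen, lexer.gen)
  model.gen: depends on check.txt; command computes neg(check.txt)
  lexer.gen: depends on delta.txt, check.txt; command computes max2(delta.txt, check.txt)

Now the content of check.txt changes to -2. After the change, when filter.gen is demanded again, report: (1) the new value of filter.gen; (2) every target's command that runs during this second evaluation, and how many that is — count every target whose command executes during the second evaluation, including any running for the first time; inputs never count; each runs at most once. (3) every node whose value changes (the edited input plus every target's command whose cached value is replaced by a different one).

filter.gen now evaluates to -2.
Run set: filter.gen, lexer.gen, parser.gen (3 run).
Changed values: check.txt, filter.gen, lexer.gen, parser.gen.

Initial pass — values computed on the first demand:
  lexer.gen = max2(-6, 8) = 8
  parser.gen = max2(-6, 8) = 8
  filter.gen = min2(8, 8) = 8

Second demand — change propagation:
  lexer.gen: re-runs because check.txt 8->-2; new result -2.
  parser.gen: re-runs because check.txt 8->-2; new result -2.
  filter.gen: re-runs because parser.gen 8->-2; lexer.gen 8->-2; new result -2.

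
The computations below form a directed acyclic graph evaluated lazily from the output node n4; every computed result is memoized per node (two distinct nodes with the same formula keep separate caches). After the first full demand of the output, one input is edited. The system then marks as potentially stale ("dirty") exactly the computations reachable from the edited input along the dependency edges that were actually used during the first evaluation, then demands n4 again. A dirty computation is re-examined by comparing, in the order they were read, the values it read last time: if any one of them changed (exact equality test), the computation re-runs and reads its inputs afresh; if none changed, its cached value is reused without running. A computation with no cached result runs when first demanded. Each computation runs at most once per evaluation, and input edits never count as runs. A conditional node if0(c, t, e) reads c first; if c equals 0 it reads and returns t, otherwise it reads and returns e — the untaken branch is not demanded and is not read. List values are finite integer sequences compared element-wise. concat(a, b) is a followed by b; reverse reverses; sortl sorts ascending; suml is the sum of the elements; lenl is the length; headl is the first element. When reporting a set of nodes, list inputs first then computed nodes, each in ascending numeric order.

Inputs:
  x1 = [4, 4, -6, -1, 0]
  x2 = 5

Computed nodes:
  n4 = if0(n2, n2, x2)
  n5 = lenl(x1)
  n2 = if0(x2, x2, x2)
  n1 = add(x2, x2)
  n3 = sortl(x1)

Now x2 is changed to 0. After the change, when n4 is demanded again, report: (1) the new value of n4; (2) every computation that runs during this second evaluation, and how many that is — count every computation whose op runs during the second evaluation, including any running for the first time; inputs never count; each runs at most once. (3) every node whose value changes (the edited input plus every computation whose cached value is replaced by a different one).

Demanding n4 again yields 0.
2 computations run: n2, n4.
The nodes whose values change: x2, n2, n4.

First demand of the output computes:
  n2 = if0(x2=5 -> else branch x2) = 5
  n4 = if0(n2=5 -> else branch x2) = 5

After the edit, cleaning proceeds:
  n2: a read changed (x2 5->0; x2 5->0) — executes, giving 0.
  n4: a read changed (n2 5->0; x2 5->0) — executes, giving 0.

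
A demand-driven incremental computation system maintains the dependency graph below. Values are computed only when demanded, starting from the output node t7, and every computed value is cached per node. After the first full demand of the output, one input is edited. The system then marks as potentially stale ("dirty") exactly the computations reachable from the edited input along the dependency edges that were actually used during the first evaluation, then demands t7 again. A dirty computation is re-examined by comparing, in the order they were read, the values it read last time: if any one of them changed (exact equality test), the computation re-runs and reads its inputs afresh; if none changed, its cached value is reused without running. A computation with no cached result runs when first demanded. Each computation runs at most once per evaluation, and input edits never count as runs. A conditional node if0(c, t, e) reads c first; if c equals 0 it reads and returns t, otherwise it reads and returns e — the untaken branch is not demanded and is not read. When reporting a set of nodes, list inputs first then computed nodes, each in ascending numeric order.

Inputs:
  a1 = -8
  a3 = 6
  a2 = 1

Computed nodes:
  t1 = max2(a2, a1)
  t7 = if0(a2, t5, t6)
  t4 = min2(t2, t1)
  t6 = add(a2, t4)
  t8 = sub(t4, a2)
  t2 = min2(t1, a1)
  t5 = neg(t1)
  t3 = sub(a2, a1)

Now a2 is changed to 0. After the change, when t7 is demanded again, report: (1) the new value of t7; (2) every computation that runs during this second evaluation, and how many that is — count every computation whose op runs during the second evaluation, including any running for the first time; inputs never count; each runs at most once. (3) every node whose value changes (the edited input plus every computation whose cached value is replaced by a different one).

New value of t7: 0.
Computations that run: t1, t5, t7 — 3 in total.
Values that change: a2, t1, t7.
Key observation: a condition flipped, so demand moved to the other branch — t2, t4, t6 are never re-examined.

First evaluation (everything demanded from the output):
  t1 = max2(1, -8) = 1
  t2 = min2(1, -8) = -8
  t4 = min2(-8, 1) = -8
  t6 = add(1, -8) = -7
  t7 = if0(a2=1 -> else branch t6) = -7

Propagation after the edit:
  t1: runs — a2 1->0; result 0.
  t2: marked dirty but never re-examined — demand shifted away from it.
  t4: marked dirty but never re-examined — demand shifted away from it.
  t5: demanded for the first time — runs, produces 0.
  t6: marked dirty but never re-examined — demand shifted away from it.
  t7: runs — a2 1->0; result 0.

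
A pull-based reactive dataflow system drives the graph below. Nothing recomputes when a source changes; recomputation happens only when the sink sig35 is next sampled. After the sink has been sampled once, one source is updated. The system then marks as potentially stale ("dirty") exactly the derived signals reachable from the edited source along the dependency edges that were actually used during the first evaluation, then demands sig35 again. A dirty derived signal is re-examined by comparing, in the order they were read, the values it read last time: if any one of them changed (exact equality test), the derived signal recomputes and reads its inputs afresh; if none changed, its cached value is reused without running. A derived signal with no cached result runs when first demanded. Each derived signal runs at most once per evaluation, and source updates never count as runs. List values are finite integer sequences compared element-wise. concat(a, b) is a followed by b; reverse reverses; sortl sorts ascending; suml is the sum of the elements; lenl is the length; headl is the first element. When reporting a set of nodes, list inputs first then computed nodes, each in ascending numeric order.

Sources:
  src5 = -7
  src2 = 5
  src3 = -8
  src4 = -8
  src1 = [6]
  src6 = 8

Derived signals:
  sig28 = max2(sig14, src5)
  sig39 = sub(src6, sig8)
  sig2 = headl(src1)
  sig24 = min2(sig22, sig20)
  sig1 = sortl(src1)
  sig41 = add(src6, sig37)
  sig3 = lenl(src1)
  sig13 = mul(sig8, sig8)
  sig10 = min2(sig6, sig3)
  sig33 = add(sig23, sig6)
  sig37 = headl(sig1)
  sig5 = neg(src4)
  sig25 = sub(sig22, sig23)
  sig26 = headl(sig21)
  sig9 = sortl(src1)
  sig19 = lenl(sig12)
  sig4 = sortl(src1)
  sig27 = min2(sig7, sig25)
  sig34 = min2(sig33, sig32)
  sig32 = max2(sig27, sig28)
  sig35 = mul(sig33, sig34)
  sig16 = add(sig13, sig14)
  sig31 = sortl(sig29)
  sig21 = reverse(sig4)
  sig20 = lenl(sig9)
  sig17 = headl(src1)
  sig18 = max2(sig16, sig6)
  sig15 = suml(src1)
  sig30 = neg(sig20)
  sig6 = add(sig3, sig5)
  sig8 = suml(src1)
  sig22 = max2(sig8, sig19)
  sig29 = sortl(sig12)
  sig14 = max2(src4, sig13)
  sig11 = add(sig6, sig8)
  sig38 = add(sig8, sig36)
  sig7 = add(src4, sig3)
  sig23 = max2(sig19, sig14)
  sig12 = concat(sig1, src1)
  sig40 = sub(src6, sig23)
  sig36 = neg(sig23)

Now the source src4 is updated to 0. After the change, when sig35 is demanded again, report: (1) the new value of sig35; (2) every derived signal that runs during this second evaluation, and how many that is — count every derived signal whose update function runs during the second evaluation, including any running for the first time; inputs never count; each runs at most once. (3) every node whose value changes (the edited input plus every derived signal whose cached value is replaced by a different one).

First evaluation (everything demanded from the output):
  sig1 = sortl([6]) = [6]
  sig3 = lenl([6]) = 1
  sig5 = neg(-8) = 8
  sig6 = add(1, 8) = 9
  sig7 = add(-8, 1) = -7
  sig8 = suml([6]) = 6
  sig12 = concat([6], [6]) = [6, 6]
  sig13 = mul(6, 6) = 36
  sig14 = max2(-8, 36) = 36
  sig19 = lenl([6, 6]) = 2
  sig22 = max2(6, 2) = 6
  sig23 = max2(2, 36) = 36
  sig25 = sub(6, 36) = -30
  sig27 = min2(-7, -30) = -30
  sig28 = max2(36, -7) = 36
  sig32 = max2(-30, 36) = 36
  sig33 = add(36, 9) = 45
  sig34 = min2(45, 36) = 36
  sig35 = mul(45, 36) = 1620

Propagation after the edit:
  sig5: runs — src4 -8->0; result 0.
  sig6: runs — sig5 8->0; result 1.
  sig7: runs — src4 -8->0; result 1.
  sig14: runs — src4 -8->0; result 36 (same value as before).
  sig23: checked — values it read are unchanged (sig19 unchanged, sig14 unchanged); reused cached 36 without running.
  sig25: checked — values it read are unchanged (sig22 unchanged, sig23 unchanged); reused cached -30 without running.
  sig27: runs — sig7 -7->1; result -30 (same value as before).
  sig28: checked — values it read are unchanged (sig14 unchanged, src5 unchanged); reused cached 36 without running.
  sig32: checked — values it read are unchanged (sig27 unchanged, sig28 unchanged); reused cached 36 without running.
  sig33: runs — sig6 9->1; result 37.
  sig34: runs — sig33 45->37; result 36 (same value as before).
  sig35: runs — sig33 45->37; result 1332.

Key observation: the cutoff stops propagation at sig23 — its inputs' values are unchanged, so it reuses its cache.

New value of sig35: 1332.
Derived signals that run: sig5, sig6, sig7, sig14, sig27, sig33, sig34, sig35 — 8 in total.
Values that change: src4, sig5, sig6, sig7, sig33, sig35.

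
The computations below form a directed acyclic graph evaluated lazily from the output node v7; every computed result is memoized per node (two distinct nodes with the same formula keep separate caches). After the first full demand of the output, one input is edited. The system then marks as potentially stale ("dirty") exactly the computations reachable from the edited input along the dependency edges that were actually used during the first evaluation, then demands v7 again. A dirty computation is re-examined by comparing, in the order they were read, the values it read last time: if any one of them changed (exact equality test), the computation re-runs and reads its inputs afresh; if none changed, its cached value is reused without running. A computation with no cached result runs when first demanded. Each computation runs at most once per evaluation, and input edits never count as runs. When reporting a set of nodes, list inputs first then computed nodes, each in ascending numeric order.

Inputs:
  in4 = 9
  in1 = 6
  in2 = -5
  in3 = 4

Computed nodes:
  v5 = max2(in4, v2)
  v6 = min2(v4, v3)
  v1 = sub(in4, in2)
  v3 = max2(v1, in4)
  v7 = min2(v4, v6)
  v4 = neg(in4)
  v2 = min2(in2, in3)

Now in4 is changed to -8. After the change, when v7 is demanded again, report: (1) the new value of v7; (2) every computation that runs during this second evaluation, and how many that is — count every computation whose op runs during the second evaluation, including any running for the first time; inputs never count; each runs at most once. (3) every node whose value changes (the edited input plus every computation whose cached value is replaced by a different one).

Demanding v7 again yields -3.
5 computations run: v1, v3, v4, v6, v7.
The nodes whose values change: in4, v1, v3, v4, v6, v7.

First demand of the output computes:
  v1 = sub(9, -5) = 14
  v3 = max2(14, 9) = 14
  v4 = neg(9) = -9
  v6 = min2(-9, 14) = -9
  v7 = min2(-9, -9) = -9

After the edit, cleaning proceeds:
  v1: a read changed (in4 9->-8) — executes, giving -3.
  v3: a read changed (v1 14->-3; in4 9->-8) — executes, giving -3.
  v4: a read changed (in4 9->-8) — executes, giving 8.
  v6: a read changed (v4 -9->8; v3 14->-3) — executes, giving -3.
  v7: a read changed (v4 -9->8; v6 -9->-3) — executes, giving -3.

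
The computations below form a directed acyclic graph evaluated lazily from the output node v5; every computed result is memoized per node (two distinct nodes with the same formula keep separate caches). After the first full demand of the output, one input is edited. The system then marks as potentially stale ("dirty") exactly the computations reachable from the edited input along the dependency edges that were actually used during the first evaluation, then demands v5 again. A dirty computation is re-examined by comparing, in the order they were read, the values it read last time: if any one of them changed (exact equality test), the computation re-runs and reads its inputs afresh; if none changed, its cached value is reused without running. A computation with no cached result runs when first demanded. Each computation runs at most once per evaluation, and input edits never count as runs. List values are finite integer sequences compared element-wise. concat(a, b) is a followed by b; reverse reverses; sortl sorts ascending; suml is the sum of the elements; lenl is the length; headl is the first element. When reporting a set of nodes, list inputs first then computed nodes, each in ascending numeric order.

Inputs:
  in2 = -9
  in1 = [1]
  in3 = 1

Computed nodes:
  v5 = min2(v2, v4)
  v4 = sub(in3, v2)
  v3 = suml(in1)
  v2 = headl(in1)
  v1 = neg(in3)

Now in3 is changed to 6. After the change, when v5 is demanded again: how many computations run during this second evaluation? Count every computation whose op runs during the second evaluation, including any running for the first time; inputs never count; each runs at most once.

2 computations run: v4, v5.

First demand of the output computes:
  v2 = headl([1]) = 1
  v4 = sub(1, 1) = 0
  v5 = min2(1, 0) = 0

After the edit, cleaning proceeds:
  v4: a read changed (in3 1->6) — executes, giving 5.
  v5: a read changed (v4 0->5) — executes, giving 1.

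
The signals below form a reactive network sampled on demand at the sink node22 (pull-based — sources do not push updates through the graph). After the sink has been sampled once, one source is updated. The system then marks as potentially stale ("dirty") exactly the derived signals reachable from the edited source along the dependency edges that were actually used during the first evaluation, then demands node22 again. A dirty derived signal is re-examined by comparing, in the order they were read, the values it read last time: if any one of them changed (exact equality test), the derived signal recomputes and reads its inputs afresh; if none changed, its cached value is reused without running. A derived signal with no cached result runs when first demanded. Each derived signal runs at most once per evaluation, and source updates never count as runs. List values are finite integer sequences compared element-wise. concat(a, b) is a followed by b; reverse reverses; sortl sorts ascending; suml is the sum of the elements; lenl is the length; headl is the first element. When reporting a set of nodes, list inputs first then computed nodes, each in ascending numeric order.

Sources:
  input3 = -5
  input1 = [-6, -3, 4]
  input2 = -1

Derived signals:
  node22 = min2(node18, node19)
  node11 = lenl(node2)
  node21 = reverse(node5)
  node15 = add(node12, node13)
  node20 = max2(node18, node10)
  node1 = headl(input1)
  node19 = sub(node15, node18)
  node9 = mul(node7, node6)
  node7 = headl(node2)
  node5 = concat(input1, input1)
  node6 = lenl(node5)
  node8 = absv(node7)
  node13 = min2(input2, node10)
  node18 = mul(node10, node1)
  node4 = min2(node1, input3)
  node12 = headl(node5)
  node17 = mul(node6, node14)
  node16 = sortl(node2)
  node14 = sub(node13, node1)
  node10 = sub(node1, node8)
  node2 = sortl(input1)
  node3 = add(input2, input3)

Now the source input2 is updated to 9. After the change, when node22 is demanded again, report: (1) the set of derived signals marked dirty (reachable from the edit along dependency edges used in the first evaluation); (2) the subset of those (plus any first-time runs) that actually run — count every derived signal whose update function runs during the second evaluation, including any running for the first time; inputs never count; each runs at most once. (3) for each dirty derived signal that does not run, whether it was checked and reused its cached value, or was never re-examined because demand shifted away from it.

Dirty set: node13, node15, node19, node22.
Run set: node13 (1 run).
Re-examined without running (cache reused): node15, node19, node22.
The important point: node13 recomputes to an identical value, and the output ends up unchanged.

Initial pass — values computed on the first demand:
  node1 = headl([-6, -3, 4]) = -6
  node2 = sortl([-6, -3, 4]) = [-6, -3, 4]
  node5 = concat([-6, -3, 4], [-6, -3, 4]) = [-6, -3, 4, -6, -3, 4]
  node7 = headl([-6, -3, 4]) = -6
  node8 = absv(-6) = 6
  node10 = sub(-6, 6) = -12
  node12 = headl([-6, -3, 4, -6, -3, 4]) = -6
  node13 = min2(-1, -12) = -12
  node15 = add(-6, -12) = -18
  node18 = mul(-12, -6) = 72
  node19 = sub(-18, 72) = -90
  node22 = min2(72, -90) = -90

Second demand — change propagation:
  node13: re-runs because input2 -1->9; new result -12 (unchanged).
  node15: re-examined; everything it read last time is the same (node12 unchanged, node13 unchanged) — cache -18 kept, no run.
  node19: re-examined; everything it read last time is the same (node15 unchanged, node18 unchanged) — cache -90 kept, no run.
  node22: re-examined; everything it read last time is the same (node18 unchanged, node19 unchanged) — cache -90 kept, no run.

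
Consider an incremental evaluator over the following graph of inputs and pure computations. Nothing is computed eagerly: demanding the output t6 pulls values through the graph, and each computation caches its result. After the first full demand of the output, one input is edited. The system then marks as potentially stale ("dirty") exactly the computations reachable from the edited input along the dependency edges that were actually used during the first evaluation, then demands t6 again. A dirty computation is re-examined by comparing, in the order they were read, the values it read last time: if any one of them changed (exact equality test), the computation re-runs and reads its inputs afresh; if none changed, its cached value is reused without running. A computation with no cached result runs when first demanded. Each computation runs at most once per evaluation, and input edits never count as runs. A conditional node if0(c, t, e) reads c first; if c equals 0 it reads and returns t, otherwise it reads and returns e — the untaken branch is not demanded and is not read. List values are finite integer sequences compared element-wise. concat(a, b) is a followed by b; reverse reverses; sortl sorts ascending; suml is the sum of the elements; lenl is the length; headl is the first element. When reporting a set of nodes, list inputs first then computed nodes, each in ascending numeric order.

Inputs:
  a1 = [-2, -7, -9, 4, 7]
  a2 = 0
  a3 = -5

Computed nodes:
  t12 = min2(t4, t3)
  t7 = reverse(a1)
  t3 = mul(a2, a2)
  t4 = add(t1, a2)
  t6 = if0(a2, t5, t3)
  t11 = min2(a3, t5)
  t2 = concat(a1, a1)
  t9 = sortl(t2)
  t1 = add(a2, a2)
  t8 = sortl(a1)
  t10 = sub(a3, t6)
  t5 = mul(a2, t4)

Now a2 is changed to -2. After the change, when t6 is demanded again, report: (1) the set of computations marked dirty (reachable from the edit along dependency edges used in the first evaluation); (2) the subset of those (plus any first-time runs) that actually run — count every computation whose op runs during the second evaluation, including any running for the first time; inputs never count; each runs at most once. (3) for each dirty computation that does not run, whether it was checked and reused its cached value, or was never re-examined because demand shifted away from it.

Dirty set: t1, t4, t5, t6.
Run set: t3, t6 (2 run).
Left stale — demand moved off them: t1, t4, t5.
The important point: the flipped condition redirects demand; t1, t4, t5 are left stale, never re-checked.

Initial pass — values computed on the first demand:
  t1 = add(0, 0) = 0
  t4 = add(0, 0) = 0
  t5 = mul(0, 0) = 0
  t6 = if0(a2=0 -> then branch t5) = 0

Second demand — change propagation:
  t1: dirty yet unreached — the second evaluation never asks for it.
  t3: newly demanded (no cache) — executes and yields 4.
  t4: dirty yet unreached — the second evaluation never asks for it.
  t5: dirty yet unreached — the second evaluation never asks for it.
  t6: re-runs because a2 0->-2; new result 4.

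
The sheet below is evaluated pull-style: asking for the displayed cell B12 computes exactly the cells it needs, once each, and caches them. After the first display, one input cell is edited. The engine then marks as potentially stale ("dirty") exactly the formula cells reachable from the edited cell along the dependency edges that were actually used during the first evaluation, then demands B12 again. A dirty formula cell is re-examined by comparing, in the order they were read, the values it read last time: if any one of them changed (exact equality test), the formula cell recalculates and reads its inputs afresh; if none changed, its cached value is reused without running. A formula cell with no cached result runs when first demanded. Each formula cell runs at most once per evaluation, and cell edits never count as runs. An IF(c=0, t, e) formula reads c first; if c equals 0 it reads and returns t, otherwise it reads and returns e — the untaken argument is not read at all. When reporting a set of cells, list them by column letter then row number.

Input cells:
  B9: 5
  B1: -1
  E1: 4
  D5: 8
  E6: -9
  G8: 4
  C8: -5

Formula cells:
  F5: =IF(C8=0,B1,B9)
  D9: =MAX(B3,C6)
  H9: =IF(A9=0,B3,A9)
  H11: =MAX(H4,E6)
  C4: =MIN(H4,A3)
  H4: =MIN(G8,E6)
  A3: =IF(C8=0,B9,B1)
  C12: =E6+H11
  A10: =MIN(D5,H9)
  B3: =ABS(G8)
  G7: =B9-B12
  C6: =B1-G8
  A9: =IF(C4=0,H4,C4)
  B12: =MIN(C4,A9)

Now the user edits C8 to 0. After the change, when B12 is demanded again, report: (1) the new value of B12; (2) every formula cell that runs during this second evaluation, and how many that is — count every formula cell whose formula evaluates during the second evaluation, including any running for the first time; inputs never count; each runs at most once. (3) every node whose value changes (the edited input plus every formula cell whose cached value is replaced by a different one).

Demanding B12 again yields -9.
2 formula cells run: A3, C4.
The nodes whose values change: A3, C8.
Note the absorption at C4: it re-runs yet its value is the same, leaving the output's value untouched.

First demand of the output computes:
  A3 = IF(C8=0: C8=-5 -> else branch B1) = -1
  H4 = MIN(4, -9) = -9
  C4 = MIN(-9, -1) = -9
  A9 = IF(C4=0: C4=-9 -> else branch C4) = -9
  B12 = MIN(-9, -9) = -9

After the edit, cleaning proceeds:
  A3: a read changed (C8 -5->0) — executes, giving 5.
  C4: a read changed (A3 -1->5) — executes, giving -9 — identical to its old value.
  A9: dirty, but its reads are unchanged (C4 unchanged, C4 unchanged); cached -9 stands.
  B12: dirty, but its reads are unchanged (C4 unchanged, A9 unchanged); cached -9 stands.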